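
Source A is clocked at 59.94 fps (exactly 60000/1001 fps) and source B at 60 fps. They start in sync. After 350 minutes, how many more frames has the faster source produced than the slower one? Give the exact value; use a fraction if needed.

350 min = 21000 s.
A emits 60000/1001 × 21000 = 180000000/143 frames; B emits 60 × 21000 = 1260000.
Difference = 180000/143 frames (≈ 1258.7413); B is ahead of A.

180000/143 frames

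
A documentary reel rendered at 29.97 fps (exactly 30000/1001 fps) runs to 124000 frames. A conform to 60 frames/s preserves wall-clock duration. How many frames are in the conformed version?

248248 frames

Target frames = source frames × (target rate / source rate) = 124000 × (60)/(30000/1001) = 124000 × 1001/500 = 248248.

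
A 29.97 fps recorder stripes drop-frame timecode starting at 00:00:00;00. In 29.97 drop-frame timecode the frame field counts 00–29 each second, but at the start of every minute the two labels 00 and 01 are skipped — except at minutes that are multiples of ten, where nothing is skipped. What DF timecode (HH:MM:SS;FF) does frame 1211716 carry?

11:13:50;28

Ten DF minutes hold 17982 frames, so frame 1211716 lies in block 67 (frames 1204794–1222775) with 6922 frames into that block.
The block's first minute is 1800 frames and the rest 1798 each; 6922 frames reaches minute 3, so 67 × 18 + 3 × 2 = 1212 labels have been skipped so far.
Adding those back, label number 1211716 + 1212 = 1212928 at 30 labels/s is 40430 s + 28 f = 11 h 13 min 50 s frame 28, i.e. 11:13:50;28.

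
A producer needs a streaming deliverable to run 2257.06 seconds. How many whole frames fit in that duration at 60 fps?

135423 frames

Frames = 2257.06 × 60 = 677118/5 ≈ 135423.6000.
Complete frames: 135423.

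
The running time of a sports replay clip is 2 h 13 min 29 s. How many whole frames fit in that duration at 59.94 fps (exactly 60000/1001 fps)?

2 h 13 min 29 s = 8009 s.
Frames = 8009 × 60000/1001 = 480540000/1001 ≈ 480059.9401.
Complete frames: 480059.

480059 frames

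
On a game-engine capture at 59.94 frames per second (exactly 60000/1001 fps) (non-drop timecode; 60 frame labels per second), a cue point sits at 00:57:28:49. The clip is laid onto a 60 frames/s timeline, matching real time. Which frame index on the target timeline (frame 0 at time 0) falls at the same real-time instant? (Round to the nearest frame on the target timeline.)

frame 207136

Source frame index: (0×3600 + 57×60 + 28) × 60 + 49 = 206929.
Real time: 206929 / (60000/1001) = 207135929/60000 s.
Target frame: (207135929/60000) × (60) = 207135929/1000 ≈ 207135.929 → 207136.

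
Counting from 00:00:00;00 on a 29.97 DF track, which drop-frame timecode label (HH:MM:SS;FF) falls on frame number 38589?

Ten DF minutes hold 17982 frames, so frame 38589 lies in block 2 (frames 35964–53945) with 2625 frames into that block.
The block's first minute is 1800 frames and the rest 1798 each; 2625 frames reaches minute 1, so 2 × 18 + 1 × 2 = 38 labels have been skipped so far.
Adding those back, label number 38589 + 38 = 38627 at 30 labels/s is 1287 s + 17 f = 0 h 21 min 27 s frame 17, i.e. 00:21:27;17.

00:21:27;17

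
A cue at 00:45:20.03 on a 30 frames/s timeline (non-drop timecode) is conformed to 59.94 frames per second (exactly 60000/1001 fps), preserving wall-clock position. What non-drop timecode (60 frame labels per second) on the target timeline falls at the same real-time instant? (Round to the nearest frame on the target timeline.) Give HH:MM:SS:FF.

00:45:17:23

Source frame index: (0×3600 + 45×60 + 20) × 30 + 3 = 81603.
Real time: 81603 / (30) = 27201/10 s.
Target frame: (27201/10) × (60000/1001) = 163206000/1001 ≈ 163042.957 → 163043.
At 60 labels/s: frame 163043 → 00:45:17:23.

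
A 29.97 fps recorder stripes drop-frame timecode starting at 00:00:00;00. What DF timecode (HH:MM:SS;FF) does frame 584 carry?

Ten DF minutes hold 17982 frames, so frame 584 lies in block 0 (frames 0–17981) with 584 frames into that block.
The block's first minute is 1800 frames and the rest 1798 each; 584 frames reaches minute 0, so 0 × 18 + 0 × 2 = 0 labels have been skipped so far.
Adding those back, label number 584 + 0 = 584 at 30 labels/s is 19 s + 14 f = 0 h 0 min 19 s frame 14, i.e. 00:00:19;14.

00:00:19;14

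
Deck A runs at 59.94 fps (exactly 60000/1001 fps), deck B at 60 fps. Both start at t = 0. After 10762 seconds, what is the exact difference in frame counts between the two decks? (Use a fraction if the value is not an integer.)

645720/1001 frames

A emits 60000/1001 × 10762 = 645720000/1001 frames; B emits 60 × 10762 = 645720.
Difference = 645720/1001 frames (≈ 645.0749); B is ahead of A.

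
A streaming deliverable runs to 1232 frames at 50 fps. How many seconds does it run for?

Running time = 1232 / (50) = 24.64 s.

24.64 seconds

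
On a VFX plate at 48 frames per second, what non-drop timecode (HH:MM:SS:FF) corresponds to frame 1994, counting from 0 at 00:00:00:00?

00:00:41:26

1994 ÷ 48 = 41 full seconds, remainder 26 frames.
41 s = 0 h 0 min 41 s.
Timecode: 00:00:41:26.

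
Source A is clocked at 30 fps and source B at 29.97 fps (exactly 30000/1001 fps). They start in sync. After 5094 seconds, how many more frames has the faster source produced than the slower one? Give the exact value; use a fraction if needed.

A emits 30 × 5094 = 152820 frames; B emits 30000/1001 × 5094 = 152820000/1001.
Difference = 152820/1001 frames (≈ 152.6673); B is behind A.

152820/1001 frames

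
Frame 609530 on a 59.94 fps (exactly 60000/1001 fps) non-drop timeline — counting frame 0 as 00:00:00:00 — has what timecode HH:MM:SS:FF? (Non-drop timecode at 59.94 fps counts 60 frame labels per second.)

609530 ÷ 60 = 10158 full seconds, remainder 50 frames.
10158 s = 2 h 49 min 18 s.
Timecode: 02:49:18:50.

02:49:18:50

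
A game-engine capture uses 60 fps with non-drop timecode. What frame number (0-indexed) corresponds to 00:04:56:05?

17765

Total seconds to the label: (0 × 3600 + 4 × 60 + 56) = 296.
Frame index = 296 × 60 + 5 = 17765.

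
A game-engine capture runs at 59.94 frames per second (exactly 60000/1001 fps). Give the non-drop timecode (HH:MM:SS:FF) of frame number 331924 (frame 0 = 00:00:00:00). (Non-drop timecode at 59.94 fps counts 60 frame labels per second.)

01:32:12:04

331924 ÷ 60 = 5532 full seconds, remainder 4 frames.
5532 s = 1 h 32 min 12 s.
Timecode: 01:32:12:04.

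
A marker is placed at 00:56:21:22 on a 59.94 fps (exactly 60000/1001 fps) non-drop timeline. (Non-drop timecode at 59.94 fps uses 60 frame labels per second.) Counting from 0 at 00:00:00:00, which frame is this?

Total seconds to the label: (0 × 3600 + 56 × 60 + 21) = 3381.
Frame index = 3381 × 60 + 22 = 202882.

202882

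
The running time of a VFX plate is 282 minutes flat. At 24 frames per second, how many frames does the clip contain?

282 min = 16920 s.
Frames = 16920 × 24 = 406080.

406080 frames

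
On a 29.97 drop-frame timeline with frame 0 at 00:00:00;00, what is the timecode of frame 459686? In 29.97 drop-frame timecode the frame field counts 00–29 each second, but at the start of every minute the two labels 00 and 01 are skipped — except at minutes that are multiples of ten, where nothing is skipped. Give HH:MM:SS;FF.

Each 10-minute DF block holds 10 × 60 × 30 − 9 × 2 = 17982 frames. 459686 ÷ 17982 → 25 full blocks, remainder 10136.
Within the partial block the first minute is 1800 frames and each further minute 1798, so 5 further minute boundaries passed. Total skipped labels = 18 × 25 + 2 × 5 = 460.
Non-drop label index = 459686 + 460 = 460146; at 30 labels/s that is 04:15:38:06, i.e. DF 04:15:38;06.

04:15:38;06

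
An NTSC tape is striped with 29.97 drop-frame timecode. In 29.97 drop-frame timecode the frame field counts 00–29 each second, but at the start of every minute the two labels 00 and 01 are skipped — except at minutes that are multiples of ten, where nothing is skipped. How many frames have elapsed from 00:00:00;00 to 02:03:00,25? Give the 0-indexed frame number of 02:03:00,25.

As if non-drop at 30 labels/s: (2 × 3600 + 3 × 60 + 0) × 30 + 25 = 221425.
Minute boundaries passed: 123; those not divisible by 10: 123 − 12 = 111; dropped labels = 2 × 111 = 222.
Actual frame index = 221425 − 222 = 221203.

221203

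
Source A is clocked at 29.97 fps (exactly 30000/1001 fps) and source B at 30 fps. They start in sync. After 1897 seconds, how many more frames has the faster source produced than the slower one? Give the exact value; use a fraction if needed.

A emits 30000/1001 × 1897 = 8130000/143 frames; B emits 30 × 1897 = 56910.
Difference = 8130/143 frames (≈ 56.8531); B is ahead of A.

8130/143 frames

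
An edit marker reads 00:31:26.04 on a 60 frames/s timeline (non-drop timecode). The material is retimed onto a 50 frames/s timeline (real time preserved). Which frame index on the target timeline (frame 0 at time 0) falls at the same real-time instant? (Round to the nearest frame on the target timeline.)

frame 94303

Source frame index: (0×3600 + 31×60 + 26) × 60 + 4 = 113164.
Real time: 113164 / (60) = 28291/15 s.
Target frame: (28291/15) × (50) = 282910/3 ≈ 94303.333 → 94303.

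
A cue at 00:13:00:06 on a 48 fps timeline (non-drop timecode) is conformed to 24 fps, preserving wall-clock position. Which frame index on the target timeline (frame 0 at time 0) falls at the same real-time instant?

frame 18723

Source frame index: (0×3600 + 13×60 + 0) × 48 + 6 = 37446.
Real time: 37446 / (48) = 6241/8 s.
Target frame: (6241/8) × (24) = 18723.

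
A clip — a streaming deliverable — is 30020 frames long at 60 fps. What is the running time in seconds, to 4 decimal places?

500.3333 seconds

Running time = 30020 × 1/60 = 1501/3 s ≈ 500.3333 s.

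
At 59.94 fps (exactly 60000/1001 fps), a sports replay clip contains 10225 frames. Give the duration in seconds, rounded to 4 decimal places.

170.5871 seconds

Running time = 10225 × 1001/60000 = 409409/2400 s ≈ 170.5871 s.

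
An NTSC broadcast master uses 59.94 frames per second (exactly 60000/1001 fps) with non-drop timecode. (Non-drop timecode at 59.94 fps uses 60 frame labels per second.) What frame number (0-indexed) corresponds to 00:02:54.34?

Total seconds to the label: (0 × 3600 + 2 × 60 + 54) = 174.
Frame index = 174 × 60 + 34 = 10474.

10474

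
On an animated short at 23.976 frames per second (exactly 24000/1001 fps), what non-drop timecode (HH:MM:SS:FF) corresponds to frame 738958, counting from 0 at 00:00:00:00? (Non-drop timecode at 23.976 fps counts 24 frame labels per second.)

08:33:09:22

738958 ÷ 24 = 30789 full seconds, remainder 22 frames.
30789 s = 8 h 33 min 9 s.
Timecode: 08:33:09:22.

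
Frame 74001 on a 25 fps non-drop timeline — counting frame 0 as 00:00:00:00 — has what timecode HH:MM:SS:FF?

74001 ÷ 25 = 2960 full seconds, remainder 1 frame.
2960 s = 0 h 49 min 20 s.
Timecode: 00:49:20:01.

00:49:20:01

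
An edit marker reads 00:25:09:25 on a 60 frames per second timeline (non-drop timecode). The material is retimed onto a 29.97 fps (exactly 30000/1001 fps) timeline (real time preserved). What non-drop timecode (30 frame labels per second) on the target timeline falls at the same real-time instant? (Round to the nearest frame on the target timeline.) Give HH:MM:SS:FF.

Source frame index: (0×3600 + 25×60 + 9) × 60 + 25 = 90565.
Real time: 90565 / (60) = 18113/12 s.
Target frame: (18113/12) × (30000/1001) = 45282500/1001 ≈ 45237.263 → 45237.
At 30 labels/s: frame 45237 → 00:25:07:27.

00:25:07:27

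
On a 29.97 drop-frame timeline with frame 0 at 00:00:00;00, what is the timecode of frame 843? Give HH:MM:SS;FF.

00:00:28;03

Ten DF minutes hold 17982 frames, so frame 843 lies in block 0 (frames 0–17981) with 843 frames into that block.
The block's first minute is 1800 frames and the rest 1798 each; 843 frames reaches minute 0, so 0 × 18 + 0 × 2 = 0 labels have been skipped so far.
Adding those back, label number 843 + 0 = 843 at 30 labels/s is 28 s + 3 f = 0 h 0 min 28 s frame 3, i.e. 00:00:28;03.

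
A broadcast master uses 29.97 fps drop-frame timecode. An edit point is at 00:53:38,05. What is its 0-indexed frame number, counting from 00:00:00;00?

As if non-drop at 30 labels/s: (0 × 3600 + 53 × 60 + 38) × 30 + 5 = 96545.
Minute boundaries passed: 53; those not divisible by 10: 53 − 5 = 48; dropped labels = 2 × 48 = 96.
Actual frame index = 96545 − 96 = 96449.

96449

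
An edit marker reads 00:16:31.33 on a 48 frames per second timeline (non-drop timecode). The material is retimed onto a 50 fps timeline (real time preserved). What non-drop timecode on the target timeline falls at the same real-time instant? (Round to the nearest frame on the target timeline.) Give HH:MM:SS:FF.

Source frame index: (0×3600 + 16×60 + 31) × 48 + 33 = 47601.
Real time: 47601 / (48) = 15867/16 s.
Target frame: (15867/16) × (50) = 396675/8 ≈ 49584.375 → 49584.
At 50 labels/s: frame 49584 → 00:16:31:34.

00:16:31:34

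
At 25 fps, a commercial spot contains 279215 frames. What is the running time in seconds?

Running time = 279215 / (25) = 11168.6 s.

11168.6 seconds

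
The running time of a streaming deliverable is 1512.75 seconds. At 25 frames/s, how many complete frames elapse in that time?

37818 frames

Frames = 1512.75 × 25 = 151275/4 ≈ 37818.7500.
Complete frames: 37818.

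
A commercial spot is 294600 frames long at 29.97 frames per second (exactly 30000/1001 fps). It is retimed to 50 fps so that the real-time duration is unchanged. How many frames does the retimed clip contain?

Target frames = source frames × (target rate / source rate) = 294600 × (50)/(30000/1001) = 294600 × 1001/600 = 491491.

491491 frames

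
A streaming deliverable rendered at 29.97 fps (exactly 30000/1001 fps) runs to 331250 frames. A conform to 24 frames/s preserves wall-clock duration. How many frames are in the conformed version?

265265 frames

Target frames = source frames × (target rate / source rate) = 331250 × (24)/(30000/1001) = 331250 × 1001/1250 = 265265.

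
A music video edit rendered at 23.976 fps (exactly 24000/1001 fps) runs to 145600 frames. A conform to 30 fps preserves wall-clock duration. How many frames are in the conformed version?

Target frames = source frames × (target rate / source rate) = 145600 × (30)/(24000/1001) = 145600 × 1001/800 = 182182.

182182 frames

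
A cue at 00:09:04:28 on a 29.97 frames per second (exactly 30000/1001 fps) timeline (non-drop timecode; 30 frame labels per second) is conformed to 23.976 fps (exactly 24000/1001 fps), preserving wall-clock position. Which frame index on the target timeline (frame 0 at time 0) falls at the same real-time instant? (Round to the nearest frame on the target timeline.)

frame 13078

Source frame index: (0×3600 + 9×60 + 4) × 30 + 28 = 16348.
Real time: 16348 / (30000/1001) = 4091087/7500 s.
Target frame: (4091087/7500) × (24000/1001) = 65392/5 ≈ 13078.400 → 13078.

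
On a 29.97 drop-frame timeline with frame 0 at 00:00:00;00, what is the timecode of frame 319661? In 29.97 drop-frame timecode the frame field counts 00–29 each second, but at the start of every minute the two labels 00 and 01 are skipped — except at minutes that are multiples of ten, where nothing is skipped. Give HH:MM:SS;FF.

02:57:46;01

Each 10-minute DF block holds 10 × 60 × 30 − 9 × 2 = 17982 frames. 319661 ÷ 17982 → 17 full blocks, remainder 13967.
Within the partial block the first minute is 1800 frames and each further minute 1798, so 7 further minute boundaries passed. Total skipped labels = 18 × 17 + 2 × 7 = 320.
Non-drop label index = 319661 + 320 = 319981; at 30 labels/s that is 02:57:46:01, i.e. DF 02:57:46;01.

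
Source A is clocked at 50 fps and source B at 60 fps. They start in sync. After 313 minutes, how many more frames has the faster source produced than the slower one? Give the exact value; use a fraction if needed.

187800 frames

313 min = 18780 s.
A emits 50 × 18780 = 939000 frames; B emits 60 × 18780 = 1126800.
Difference = 187800 frames; B is ahead of A.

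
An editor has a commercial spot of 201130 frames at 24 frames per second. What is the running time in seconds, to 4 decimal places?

Running time = 201130 × 1/24 = 100565/12 s ≈ 8380.4167 s.

8380.4167 seconds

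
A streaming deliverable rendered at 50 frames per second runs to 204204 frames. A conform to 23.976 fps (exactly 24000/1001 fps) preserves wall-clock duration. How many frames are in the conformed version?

Target frames = source frames × (target rate / source rate) = 204204 × (24000/1001)/(50) = 204204 × 480/1001 = 97920.

97920 frames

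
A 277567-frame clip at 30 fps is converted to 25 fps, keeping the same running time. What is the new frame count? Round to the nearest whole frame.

231306 frames

Frames at target rate = 277567 × (25) / (30) = 1387835/6 ≈ 231305.833.
Nearest whole frame: 231306.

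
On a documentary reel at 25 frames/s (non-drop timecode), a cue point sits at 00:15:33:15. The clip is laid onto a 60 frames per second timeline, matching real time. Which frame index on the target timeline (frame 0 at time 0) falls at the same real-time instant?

frame 56016

Source frame index: (0×3600 + 15×60 + 33) × 25 + 15 = 23340.
Real time: 23340 / (25) = 4668/5 s.
Target frame: (4668/5) × (60) = 56016.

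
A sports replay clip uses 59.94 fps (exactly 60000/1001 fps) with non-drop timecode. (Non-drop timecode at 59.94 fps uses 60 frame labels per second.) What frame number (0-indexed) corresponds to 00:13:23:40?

48220

Total seconds to the label: (0 × 3600 + 13 × 60 + 23) = 803.
Frame index = 803 × 60 + 40 = 48220.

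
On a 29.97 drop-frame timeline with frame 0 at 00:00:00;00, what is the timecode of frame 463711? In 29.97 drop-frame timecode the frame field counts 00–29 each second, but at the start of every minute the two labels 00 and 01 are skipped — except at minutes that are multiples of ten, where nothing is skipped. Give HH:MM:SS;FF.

04:17:52;15

Ten DF minutes hold 17982 frames, so frame 463711 lies in block 25 (frames 449550–467531) with 14161 frames into that block.
The block's first minute is 1800 frames and the rest 1798 each; 14161 frames reaches minute 7, so 25 × 18 + 7 × 2 = 464 labels have been skipped so far.
Adding those back, label number 463711 + 464 = 464175 at 30 labels/s is 15472 s + 15 f = 4 h 17 min 52 s frame 15, i.e. 04:17:52;15.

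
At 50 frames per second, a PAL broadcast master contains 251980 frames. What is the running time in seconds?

Running time = 251980 / (50) = 5039.6 s.

5039.6 seconds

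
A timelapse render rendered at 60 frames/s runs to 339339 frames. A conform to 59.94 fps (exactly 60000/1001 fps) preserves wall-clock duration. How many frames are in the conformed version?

Target frames = source frames × (target rate / source rate) = 339339 × (60000/1001)/(60) = 339339 × 1000/1001 = 339000.

339000 frames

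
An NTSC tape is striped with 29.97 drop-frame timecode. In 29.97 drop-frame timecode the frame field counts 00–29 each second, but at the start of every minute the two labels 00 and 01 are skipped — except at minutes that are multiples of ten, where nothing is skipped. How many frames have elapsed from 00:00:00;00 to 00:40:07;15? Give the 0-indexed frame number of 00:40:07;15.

72153

As if non-drop at 30 labels/s: (0 × 3600 + 40 × 60 + 7) × 30 + 15 = 72225.
Minute boundaries passed: 40; those not divisible by 10: 40 − 4 = 36; dropped labels = 2 × 36 = 72.
Actual frame index = 72225 − 72 = 72153.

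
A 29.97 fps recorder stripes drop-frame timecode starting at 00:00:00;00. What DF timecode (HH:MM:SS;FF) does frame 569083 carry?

Ten DF minutes hold 17982 frames, so frame 569083 lies in block 31 (frames 557442–575423) with 11641 frames into that block.
The block's first minute is 1800 frames and the rest 1798 each; 11641 frames reaches minute 6, so 31 × 18 + 6 × 2 = 570 labels have been skipped so far.
Adding those back, label number 569083 + 570 = 569653 at 30 labels/s is 18988 s + 13 f = 5 h 16 min 28 s frame 13, i.e. 05:16:28;13.

05:16:28;13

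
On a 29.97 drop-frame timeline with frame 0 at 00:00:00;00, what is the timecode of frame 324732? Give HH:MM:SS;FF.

03:00:35;06

Each 10-minute DF block holds 10 × 60 × 30 − 9 × 2 = 17982 frames. 324732 ÷ 17982 → 18 full blocks, remainder 1056.
Within the partial block the first minute is 1800 frames and each further minute 1798, so 0 further minute boundaries passed. Total skipped labels = 18 × 18 + 2 × 0 = 324.
Non-drop label index = 324732 + 324 = 325056; at 30 labels/s that is 03:00:35:06, i.e. DF 03:00:35;06.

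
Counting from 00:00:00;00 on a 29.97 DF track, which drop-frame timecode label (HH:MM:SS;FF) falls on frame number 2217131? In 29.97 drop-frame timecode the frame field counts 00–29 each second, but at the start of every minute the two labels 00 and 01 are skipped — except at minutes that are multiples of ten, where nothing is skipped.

20:32:58;09

Ten DF minutes hold 17982 frames, so frame 2217131 lies in block 123 (frames 2211786–2229767) with 5345 frames into that block.
The block's first minute is 1800 frames and the rest 1798 each; 5345 frames reaches minute 2, so 123 × 18 + 2 × 2 = 2218 labels have been skipped so far.
Adding those back, label number 2217131 + 2218 = 2219349 at 30 labels/s is 73978 s + 9 f = 20 h 32 min 58 s frame 9, i.e. 20:32:58;09.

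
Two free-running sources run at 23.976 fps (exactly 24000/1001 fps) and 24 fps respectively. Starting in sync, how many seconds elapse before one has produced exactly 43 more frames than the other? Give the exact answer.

The gap grows by |24 − 24000/1001| = 24/1001 frames per second.
Time for a 43-frame gap: 43 ÷ (24/1001) = 43043/24 s.

43043/24 seconds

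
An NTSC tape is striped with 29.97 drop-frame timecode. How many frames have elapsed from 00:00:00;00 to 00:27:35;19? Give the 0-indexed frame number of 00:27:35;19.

As if non-drop at 30 labels/s: (0 × 3600 + 27 × 60 + 35) × 30 + 19 = 49669.
Minute boundaries passed: 27; those not divisible by 10: 27 − 2 = 25; dropped labels = 2 × 25 = 50.
Actual frame index = 49669 − 50 = 49619.

49619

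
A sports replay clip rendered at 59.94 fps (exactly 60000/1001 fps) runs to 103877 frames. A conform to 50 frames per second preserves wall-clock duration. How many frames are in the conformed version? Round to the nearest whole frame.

Frames at target rate = 103877 × (50) / (60000/1001) = 103980877/1200 ≈ 86650.731.
Nearest whole frame: 86651.

86651 frames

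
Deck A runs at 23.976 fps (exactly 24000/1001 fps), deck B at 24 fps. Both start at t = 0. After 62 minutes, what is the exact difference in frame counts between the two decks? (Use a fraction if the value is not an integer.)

62 min = 3720 s.
A emits 24000/1001 × 3720 = 89280000/1001 frames; B emits 24 × 3720 = 89280.
Difference = 89280/1001 frames (≈ 89.1908); B is ahead of A.

89280/1001 frames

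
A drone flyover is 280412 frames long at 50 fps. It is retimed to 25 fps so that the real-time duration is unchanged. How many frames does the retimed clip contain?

Target frames = source frames × (target rate / source rate) = 280412 × (25)/(50) = 280412 × 1/2 = 140206.

140206 frames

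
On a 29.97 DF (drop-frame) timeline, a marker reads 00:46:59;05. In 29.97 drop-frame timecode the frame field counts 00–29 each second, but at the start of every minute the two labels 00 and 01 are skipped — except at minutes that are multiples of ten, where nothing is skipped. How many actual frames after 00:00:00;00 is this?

84491

As if non-drop at 30 labels/s: (0 × 3600 + 46 × 60 + 59) × 30 + 5 = 84575.
Minute boundaries passed: 46; those not divisible by 10: 46 − 4 = 42; dropped labels = 2 × 42 = 84.
Actual frame index = 84575 − 84 = 84491.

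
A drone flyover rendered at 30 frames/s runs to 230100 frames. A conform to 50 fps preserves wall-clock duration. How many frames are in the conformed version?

Target frames = source frames × (target rate / source rate) = 230100 × (50)/(30) = 230100 × 5/3 = 383500.

383500 frames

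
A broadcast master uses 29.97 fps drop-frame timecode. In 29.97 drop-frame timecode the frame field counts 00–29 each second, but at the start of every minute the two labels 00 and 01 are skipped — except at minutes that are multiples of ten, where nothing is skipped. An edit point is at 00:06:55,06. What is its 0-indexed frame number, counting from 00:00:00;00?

Complete 10-minute blocks: 0, each 17982 frames → 0.
Remaining 6 whole minutes in the current block: 1800 + 5 × 1798 = 10790 frames.
Within the current minute: 55 × 30 + 6 − 2 = 1654 (labels ;00/;01 skipped at this minute). Total = 0 + 10790 + 1654 = 12444.

12444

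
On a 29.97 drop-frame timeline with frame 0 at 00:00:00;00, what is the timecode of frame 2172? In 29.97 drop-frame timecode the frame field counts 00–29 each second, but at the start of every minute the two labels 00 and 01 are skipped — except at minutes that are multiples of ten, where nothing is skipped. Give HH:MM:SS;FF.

00:01:12;14

Each 10-minute DF block holds 10 × 60 × 30 − 9 × 2 = 17982 frames. 2172 ÷ 17982 → 0 full blocks, remainder 2172.
Within the partial block the first minute is 1800 frames and each further minute 1798, so 1 further minute boundary passed. Total skipped labels = 18 × 0 + 2 × 1 = 2.
Non-drop label index = 2172 + 2 = 2174; at 30 labels/s that is 00:01:12:14, i.e. DF 00:01:12;14.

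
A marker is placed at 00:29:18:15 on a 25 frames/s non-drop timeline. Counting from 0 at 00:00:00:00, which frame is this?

43965

Total seconds to the label: (0 × 3600 + 29 × 60 + 18) = 1758.
Frame index = 1758 × 25 + 15 = 43965.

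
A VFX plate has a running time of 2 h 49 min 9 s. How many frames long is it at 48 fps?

2 h 49 min 9 s = 10149 s.
Frames = 10149 × 48 = 487152.

487152 frames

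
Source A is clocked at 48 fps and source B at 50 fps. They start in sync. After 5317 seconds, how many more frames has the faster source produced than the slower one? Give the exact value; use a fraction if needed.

A emits 48 × 5317 = 255216 frames; B emits 50 × 5317 = 265850.
Difference = 10634 frames; B is ahead of A.

10634 frames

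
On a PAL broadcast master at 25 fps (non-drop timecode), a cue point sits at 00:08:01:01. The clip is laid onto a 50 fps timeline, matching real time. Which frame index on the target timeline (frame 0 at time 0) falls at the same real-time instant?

Source frame index: (0×3600 + 8×60 + 1) × 25 + 1 = 12026.
Real time: 12026 / (25) = 12026/25 s.
Target frame: (12026/25) × (50) = 24052.

frame 24052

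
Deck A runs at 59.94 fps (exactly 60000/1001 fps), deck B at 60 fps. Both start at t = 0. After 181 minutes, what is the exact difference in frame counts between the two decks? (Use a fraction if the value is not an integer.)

651600/1001 frames

181 min = 10860 s.
A emits 60000/1001 × 10860 = 651600000/1001 frames; B emits 60 × 10860 = 651600.
Difference = 651600/1001 frames (≈ 650.9491); B is ahead of A.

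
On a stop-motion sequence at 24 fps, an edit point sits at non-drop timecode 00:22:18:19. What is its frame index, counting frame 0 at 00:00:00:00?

frame 32131

Total seconds to the label: (0 × 3600 + 22 × 60 + 18) = 1338.
Frame index = 1338 × 24 + 19 = 32131.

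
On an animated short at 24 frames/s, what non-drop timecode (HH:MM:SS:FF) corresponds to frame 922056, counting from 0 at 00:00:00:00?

922056 ÷ 24 = 38419 full seconds, remainder 0 frames.
38419 s = 10 h 40 min 19 s.
Timecode: 10:40:19:00.

10:40:19:00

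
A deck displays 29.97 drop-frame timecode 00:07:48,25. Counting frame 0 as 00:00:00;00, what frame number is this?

14051

Complete 10-minute blocks: 0, each 17982 frames → 0.
Remaining 7 whole minutes in the current block: 1800 + 6 × 1798 = 12588 frames.
Within the current minute: 48 × 30 + 25 − 2 = 1463 (labels ;00/;01 skipped at this minute). Total = 0 + 12588 + 1463 = 14051.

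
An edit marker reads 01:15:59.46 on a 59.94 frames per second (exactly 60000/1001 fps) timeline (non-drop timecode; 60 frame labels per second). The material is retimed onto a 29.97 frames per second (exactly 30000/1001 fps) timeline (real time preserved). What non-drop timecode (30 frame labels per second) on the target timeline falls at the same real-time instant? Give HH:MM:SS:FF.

Source frame index: (1×3600 + 15×60 + 59) × 60 + 46 = 273586.
Real time: 273586 / (60000/1001) = 136929793/30000 s.
Target frame: (136929793/30000) × (30000/1001) = 136793.
At 30 labels/s: frame 136793 → 01:15:59:23.

01:15:59:23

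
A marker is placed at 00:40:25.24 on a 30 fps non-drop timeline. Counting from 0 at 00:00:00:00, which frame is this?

frame 72774

Total seconds to the label: (0 × 3600 + 40 × 60 + 25) = 2425.
Frame index = 2425 × 30 + 24 = 72774.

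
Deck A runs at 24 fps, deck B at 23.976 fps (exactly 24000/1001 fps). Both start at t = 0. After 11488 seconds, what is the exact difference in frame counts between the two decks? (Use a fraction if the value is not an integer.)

275712/1001 frames

A emits 24 × 11488 = 275712 frames; B emits 24000/1001 × 11488 = 275712000/1001.
Difference = 275712/1001 frames (≈ 275.4366); B is behind A.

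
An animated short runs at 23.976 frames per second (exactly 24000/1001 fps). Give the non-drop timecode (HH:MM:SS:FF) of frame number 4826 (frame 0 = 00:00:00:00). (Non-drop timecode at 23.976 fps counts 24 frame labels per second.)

00:03:21:02

4826 ÷ 24 = 201 full seconds, remainder 2 frames.
201 s = 0 h 3 min 21 s.
Timecode: 00:03:21:02.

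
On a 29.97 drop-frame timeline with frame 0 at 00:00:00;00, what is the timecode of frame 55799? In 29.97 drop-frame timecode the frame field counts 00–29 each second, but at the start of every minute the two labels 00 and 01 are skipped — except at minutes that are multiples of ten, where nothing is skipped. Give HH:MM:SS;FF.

00:31:01;25

Ten DF minutes hold 17982 frames, so frame 55799 lies in block 3 (frames 53946–71927) with 1853 frames into that block.
The block's first minute is 1800 frames and the rest 1798 each; 1853 frames reaches minute 1, so 3 × 18 + 1 × 2 = 56 labels have been skipped so far.
Adding those back, label number 55799 + 56 = 55855 at 30 labels/s is 1861 s + 25 f = 0 h 31 min 1 s frame 25, i.e. 00:31:01;25.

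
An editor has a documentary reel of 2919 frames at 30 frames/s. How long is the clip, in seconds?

Running time = 2919 / (30) = 97.3 s.

97.3 seconds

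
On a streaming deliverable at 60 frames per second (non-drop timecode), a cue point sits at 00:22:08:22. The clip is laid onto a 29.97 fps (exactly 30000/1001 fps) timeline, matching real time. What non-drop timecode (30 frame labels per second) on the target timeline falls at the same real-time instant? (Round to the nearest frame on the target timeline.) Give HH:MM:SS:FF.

00:22:07:01

Source frame index: (0×3600 + 22×60 + 8) × 60 + 22 = 79702.
Real time: 79702 / (60) = 39851/30 s.
Target frame: (39851/30) × (30000/1001) = 5693000/143 ≈ 39811.189 → 39811.
At 30 labels/s: frame 39811 → 00:22:07:01.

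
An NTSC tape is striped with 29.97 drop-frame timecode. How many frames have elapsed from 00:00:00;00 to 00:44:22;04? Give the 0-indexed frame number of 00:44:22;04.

79784

As if non-drop at 30 labels/s: (0 × 3600 + 44 × 60 + 22) × 30 + 4 = 79864.
Minute boundaries passed: 44; those not divisible by 10: 44 − 4 = 40; dropped labels = 2 × 40 = 80.
Actual frame index = 79864 − 80 = 79784.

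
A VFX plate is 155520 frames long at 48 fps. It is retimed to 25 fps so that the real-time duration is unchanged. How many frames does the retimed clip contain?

Target frames = source frames × (target rate / source rate) = 155520 × (25)/(48) = 155520 × 25/48 = 81000.

81000 frames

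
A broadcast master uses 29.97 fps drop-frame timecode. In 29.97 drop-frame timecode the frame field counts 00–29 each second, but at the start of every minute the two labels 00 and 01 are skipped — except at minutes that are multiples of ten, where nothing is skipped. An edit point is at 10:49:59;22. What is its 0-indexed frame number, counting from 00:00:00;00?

1168822

Complete 10-minute blocks: 64, each 17982 frames → 1150848.
Remaining 9 whole minutes in the current block: 1800 + 8 × 1798 = 16184 frames.
Within the current minute: 59 × 30 + 22 − 2 = 1790 (labels ;00/;01 skipped at this minute). Total = 1150848 + 16184 + 1790 = 1168822.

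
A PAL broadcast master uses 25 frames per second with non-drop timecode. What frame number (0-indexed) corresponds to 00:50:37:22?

Total seconds to the label: (0 × 3600 + 50 × 60 + 37) = 3037.
Frame index = 3037 × 25 + 22 = 75947.

frame 75947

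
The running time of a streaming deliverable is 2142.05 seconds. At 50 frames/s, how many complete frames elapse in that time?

107102 frames

Frames = 2142.05 × 50 = 214205/2 ≈ 107102.5000.
Complete frames: 107102.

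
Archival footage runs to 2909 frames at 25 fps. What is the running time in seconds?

Running time = 2909 / (25) = 116.36 s.

116.36 seconds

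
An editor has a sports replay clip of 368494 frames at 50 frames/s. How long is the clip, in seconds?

7369.88 seconds

Running time = 368494 / (50) = 7369.88 s.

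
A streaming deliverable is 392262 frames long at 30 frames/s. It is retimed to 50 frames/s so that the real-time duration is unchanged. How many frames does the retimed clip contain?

Target frames = source frames × (target rate / source rate) = 392262 × (50)/(30) = 392262 × 5/3 = 653770.

653770 frames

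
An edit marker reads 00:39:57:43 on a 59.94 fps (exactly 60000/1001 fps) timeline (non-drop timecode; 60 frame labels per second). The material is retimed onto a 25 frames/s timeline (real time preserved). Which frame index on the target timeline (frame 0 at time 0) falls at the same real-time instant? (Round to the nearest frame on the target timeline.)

frame 60003

Source frame index: (0×3600 + 39×60 + 57) × 60 + 43 = 143863.
Real time: 143863 / (60000/1001) = 144006863/60000 s.
Target frame: (144006863/60000) × (25) = 144006863/2400 ≈ 60002.860 → 60003.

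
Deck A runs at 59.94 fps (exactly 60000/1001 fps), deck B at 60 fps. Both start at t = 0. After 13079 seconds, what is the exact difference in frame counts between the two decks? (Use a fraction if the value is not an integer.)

A emits 60000/1001 × 13079 = 71340000/91 frames; B emits 60 × 13079 = 784740.
Difference = 71340/91 frames (≈ 783.9560); B is ahead of A.

71340/91 frames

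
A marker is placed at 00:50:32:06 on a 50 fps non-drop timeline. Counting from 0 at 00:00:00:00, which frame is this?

Total seconds to the label: (0 × 3600 + 50 × 60 + 32) = 3032.
Frame index = 3032 × 50 + 6 = 151606.

frame 151606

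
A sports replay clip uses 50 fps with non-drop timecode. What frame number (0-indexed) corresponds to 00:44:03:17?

frame 132167

Total seconds to the label: (0 × 3600 + 44 × 60 + 3) = 2643.
Frame index = 2643 × 50 + 17 = 132167.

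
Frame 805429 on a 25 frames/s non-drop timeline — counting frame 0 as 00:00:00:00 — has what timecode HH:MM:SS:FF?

08:56:57:04

805429 ÷ 25 = 32217 full seconds, remainder 4 frames.
32217 s = 8 h 56 min 57 s.
Timecode: 08:56:57:04.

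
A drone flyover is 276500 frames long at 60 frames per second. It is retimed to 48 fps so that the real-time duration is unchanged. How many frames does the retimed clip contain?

221200 frames

Target frames = source frames × (target rate / source rate) = 276500 × (48)/(60) = 276500 × 4/5 = 221200.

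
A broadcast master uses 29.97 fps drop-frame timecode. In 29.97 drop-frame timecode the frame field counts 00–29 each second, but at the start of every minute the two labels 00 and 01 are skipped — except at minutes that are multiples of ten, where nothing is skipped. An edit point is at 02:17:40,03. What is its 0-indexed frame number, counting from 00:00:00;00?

As if non-drop at 30 labels/s: (2 × 3600 + 17 × 60 + 40) × 30 + 3 = 247803.
Minute boundaries passed: 137; those not divisible by 10: 137 − 13 = 124; dropped labels = 2 × 124 = 248.
Actual frame index = 247803 − 248 = 247555.

247555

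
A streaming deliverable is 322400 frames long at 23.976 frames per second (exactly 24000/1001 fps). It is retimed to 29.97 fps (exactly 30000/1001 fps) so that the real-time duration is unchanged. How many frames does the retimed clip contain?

403000 frames

Target frames = source frames × (target rate / source rate) = 322400 × (30000/1001)/(24000/1001) = 322400 × 5/4 = 403000.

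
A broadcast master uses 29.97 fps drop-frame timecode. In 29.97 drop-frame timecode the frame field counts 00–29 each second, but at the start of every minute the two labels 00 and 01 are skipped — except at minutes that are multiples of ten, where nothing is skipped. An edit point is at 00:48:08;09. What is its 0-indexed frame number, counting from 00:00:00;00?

As if non-drop at 30 labels/s: (0 × 3600 + 48 × 60 + 8) × 30 + 9 = 86649.
Minute boundaries passed: 48; those not divisible by 10: 48 − 4 = 44; dropped labels = 2 × 44 = 88.
Actual frame index = 86649 − 88 = 86561.

86561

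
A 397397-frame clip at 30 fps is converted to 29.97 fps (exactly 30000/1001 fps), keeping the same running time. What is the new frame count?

Target frames = source frames × (target rate / source rate) = 397397 × (30000/1001)/(30) = 397397 × 1000/1001 = 397000.

397000 frames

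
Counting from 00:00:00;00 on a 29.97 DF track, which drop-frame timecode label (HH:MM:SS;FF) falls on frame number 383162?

03:33:04;26

Ten DF minutes hold 17982 frames, so frame 383162 lies in block 21 (frames 377622–395603) with 5540 frames into that block.
The block's first minute is 1800 frames and the rest 1798 each; 5540 frames reaches minute 3, so 21 × 18 + 3 × 2 = 384 labels have been skipped so far.
Adding those back, label number 383162 + 384 = 383546 at 30 labels/s is 12784 s + 26 f = 3 h 33 min 4 s frame 26, i.e. 03:33:04;26.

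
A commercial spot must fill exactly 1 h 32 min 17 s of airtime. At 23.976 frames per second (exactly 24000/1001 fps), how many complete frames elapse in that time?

132755 frames

1 h 32 min 17 s = 5537 s.
Frames = 5537 × 24000/1001 = 18984000/143 ≈ 132755.2448.
Complete frames: 132755.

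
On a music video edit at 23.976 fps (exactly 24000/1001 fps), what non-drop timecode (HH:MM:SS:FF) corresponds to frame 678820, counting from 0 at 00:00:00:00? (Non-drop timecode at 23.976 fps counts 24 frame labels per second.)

678820 ÷ 24 = 28284 full seconds, remainder 4 frames.
28284 s = 7 h 51 min 24 s.
Timecode: 07:51:24:04.

07:51:24:04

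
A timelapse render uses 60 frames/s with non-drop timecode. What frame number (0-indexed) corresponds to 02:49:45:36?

611136

Total seconds to the label: (2 × 3600 + 49 × 60 + 45) = 10185.
Frame index = 10185 × 60 + 36 = 611136.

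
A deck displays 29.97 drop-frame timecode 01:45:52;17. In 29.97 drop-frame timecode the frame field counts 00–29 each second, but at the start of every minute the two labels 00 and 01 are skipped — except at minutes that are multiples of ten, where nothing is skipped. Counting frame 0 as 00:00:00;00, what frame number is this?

190387

As if non-drop at 30 labels/s: (1 × 3600 + 45 × 60 + 52) × 30 + 17 = 190577.
Minute boundaries passed: 105; those not divisible by 10: 105 − 10 = 95; dropped labels = 2 × 95 = 190.
Actual frame index = 190577 − 190 = 190387.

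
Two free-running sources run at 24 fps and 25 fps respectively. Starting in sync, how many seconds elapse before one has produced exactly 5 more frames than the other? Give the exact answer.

5 seconds

The gap grows by |25 − 24| = 1 frame per second.
Time for a 5-frame gap: 5 ÷ (1) = 5 s.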